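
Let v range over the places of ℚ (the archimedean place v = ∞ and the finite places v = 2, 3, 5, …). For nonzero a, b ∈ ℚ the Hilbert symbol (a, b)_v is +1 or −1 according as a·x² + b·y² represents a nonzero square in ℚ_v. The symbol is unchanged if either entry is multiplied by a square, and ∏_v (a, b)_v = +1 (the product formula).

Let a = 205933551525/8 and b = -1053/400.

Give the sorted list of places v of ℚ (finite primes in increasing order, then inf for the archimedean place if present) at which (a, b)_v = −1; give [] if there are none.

[2, 23]

Mod squares: a ≡ 14858, b ≡ -13. Check v ∈ {∞, 2, 3, 5, 13, 17, 19, 23}.
v=13: a=13^2·(≡3), b=13^1·(≡1) mod 13; (3|13)=+1, (1|13)=+1; (−1)^{2·1·6}·(+1)^1·(+1)^2 = +1.
v=∞: 14858 > 0 and -13 < 0  ⇒  (a,b)_∞ = +1.
v=23: a=23^1·(≡12), b=23^0·(≡21) mod 23; (12|23)=+1, (21|23)=-1; (−1)^{1·0·11}·(+1)^0·(-1)^1 = -1.
v=3: a=3^8·(≡2), b=3^4·(≡2) mod 3; (2|3)=-1, (2|3)=-1; (−1)^{8·4·1}·(-1)^4·(-1)^8 = +1.
v=17: a=17^1·(≡12), b=17^0·(≡2) mod 17; (12|17)=-1, (2|17)=+1; (−1)^{1·0·8}·(-1)^0·(+1)^1 = +1.
v=2: v_2(a)=-3, v_2(b)=-4; units ≡ 5, 3 (mod 8); ε·ε+αω+βω = 0·1+-3·1+-4·1 ≡ 1  ⇒  (a,b)_2 = -1.
v=19: a=19^1·(≡15), b=19^0·(≡11) mod 19; (15|19)=-1, (11|19)=+1; (−1)^{1·0·9}·(-1)^0·(+1)^1 = +1.
v=5: a=5^2·(≡2), b=5^-2·(≡2) mod 5; (2|5)=-1, (2|5)=-1; (−1)^{2·-2·2}·(-1)^-2·(-1)^2 = +1.
(14858, -13 / ℚ) ramifies at {2, 23}: a division algebra.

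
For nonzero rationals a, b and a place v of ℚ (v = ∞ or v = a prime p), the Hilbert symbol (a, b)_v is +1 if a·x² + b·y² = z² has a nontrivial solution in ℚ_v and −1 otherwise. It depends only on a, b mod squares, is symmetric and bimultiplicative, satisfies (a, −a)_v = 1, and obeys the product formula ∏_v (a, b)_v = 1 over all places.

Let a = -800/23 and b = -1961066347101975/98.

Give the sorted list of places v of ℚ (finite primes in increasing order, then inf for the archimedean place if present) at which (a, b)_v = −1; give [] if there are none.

[3, 17, 29, inf]

(a, b) ≡ (-46, -2958) mod (ℚ^×)²; places V = {2, 3, 5, 7, 17, 19, 23, 29, 31, ∞}.
(a,b)_5: α=2, u≡1; β=2, v≡2 (mod 5); (1|5)=+1, (2|5)=-1; sign (−1)^0·+1^2·-1^2 = +1.
(a,b)_∞: sgn(-46)=−, sgn(-2958)=−, so -1.
(a,b)_23: α=-1, u≡5; β=2, v≡4 (mod 23); (5|23)=-1, (4|23)=+1; sign (−1)^0·-1^2·+1^-1 = +1.
(a,b)_3: α=0, u≡2; β=1, v≡1 (mod 3); (2|3)=-1, (1|3)=+1; sign (−1)^0·-1^1·+1^0 = -1.
(a,b)_19: α=0, u≡9; β=2, v≡6 (mod 19); (9|19)=+1, (6|19)=+1; sign (−1)^0·+1^2·+1^0 = +1.
(a,b)_31: α=0, u≡7; β=2, v≡20 (mod 31); (7|31)=+1, (20|31)=+1; sign (−1)^0·+1^2·+1^0 = +1.
(a,b)_2: α=5, β=-1; u≡1, v≡1 (mod 8); ε(u)ε(v)=0·0, αω(v)=5·0, βω(u)=-1·0; sum ≡ 0  ⇒  +1.
(a,b)_7: α=0, u≡6; β=-2, v≡3 (mod 7); (6|7)=-1, (3|7)=-1; sign (−1)^0·-1^-2·-1^0 = +1.
(a,b)_29: α=0, u≡27; β=1, v≡17 (mod 29); (27|29)=-1, (17|29)=-1; sign (−1)^0·-1^1·-1^0 = -1.
(a,b)_17: α=0, u≡14; β=3, v≡16 (mod 17); (14|17)=-1, (16|17)=+1; sign (−1)^0·-1^3·+1^0 = -1.
|Ram(-46, -2958)| = 4, even; anisotropic at {3, 17, 29, ∞}.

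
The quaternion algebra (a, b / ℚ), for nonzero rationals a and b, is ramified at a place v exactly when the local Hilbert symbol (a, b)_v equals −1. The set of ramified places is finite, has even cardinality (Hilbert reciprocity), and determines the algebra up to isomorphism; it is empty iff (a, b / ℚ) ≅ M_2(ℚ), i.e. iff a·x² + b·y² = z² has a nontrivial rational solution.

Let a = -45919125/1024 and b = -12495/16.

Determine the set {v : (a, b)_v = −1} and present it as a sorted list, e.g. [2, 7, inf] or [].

Mod squares: a ≡ -85, b ≡ -255. Check v ∈ {∞, 2, 3, 5, 7, 17}.
v=3: a=3^2·(≡2), b=3^1·(≡2) mod 3; (2|3)=-1, (2|3)=-1; (−1)^{2·1·1}·(-1)^1·(-1)^2 = -1.
v=7: a=7^4·(≡3), b=7^2·(≡2) mod 7; (3|7)=-1, (2|7)=+1; (−1)^{4·2·3}·(-1)^2·(+1)^4 = +1.
v=17: a=17^1·(≡14), b=17^1·(≡4) mod 17; (14|17)=-1, (4|17)=+1; (−1)^{1·1·8}·(-1)^1·(+1)^1 = -1.
v=∞: -85 < 0 and -255 < 0  ⇒  (a,b)_∞ = -1.
v=2: v_2(a)=-10, v_2(b)=-4; units ≡ 3, 1 (mod 8); ε·ε+αω+βω = 1·0+-10·0+-4·1 ≡ 0  ⇒  (a,b)_2 = +1.
v=5: a=5^3·(≡3), b=5^1·(≡1) mod 5; (3|5)=-1, (1|5)=+1; (−1)^{3·1·2}·(-1)^1·(+1)^3 = -1.
(-85, -255 / ℚ) ramifies at {3, 5, 17, ∞}: a division algebra.

[3, 5, 17, inf]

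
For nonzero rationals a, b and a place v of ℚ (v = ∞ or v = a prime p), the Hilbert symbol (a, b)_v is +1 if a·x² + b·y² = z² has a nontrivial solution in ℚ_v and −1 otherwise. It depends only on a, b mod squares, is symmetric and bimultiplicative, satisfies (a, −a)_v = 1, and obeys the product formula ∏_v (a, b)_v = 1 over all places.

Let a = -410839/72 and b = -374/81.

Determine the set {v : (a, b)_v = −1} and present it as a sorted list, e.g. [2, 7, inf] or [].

[2, inf]

Mod squares: a ≡ -4862, b ≡ -374. Check v ∈ {∞, 2, 3, 11, 13, 17}.
v=11: a=11^1·(≡3), b=11^1·(≡8) mod 11; (3|11)=+1, (8|11)=-1; (−1)^{1·1·5}·(+1)^1·(-1)^1 = +1.
v=13: a=13^3·(≡3), b=13^0·(≡1) mod 13; (3|13)=+1, (1|13)=+1; (−1)^{3·0·6}·(+1)^0·(+1)^3 = +1.
v=3: a=3^-2·(≡1), b=3^-4·(≡1) mod 3; (1|3)=+1, (1|3)=+1; (−1)^{-2·-4·1}·(+1)^-4·(+1)^-2 = +1.
v=∞: -4862 < 0 and -374 < 0  ⇒  (a,b)_∞ = -1.
v=2: v_2(a)=-3, v_2(b)=1; units ≡ 1, 5 (mod 8); ε·ε+αω+βω = 0·0+-3·1+1·0 ≡ 1  ⇒  (a,b)_2 = -1.
v=17: a=17^1·(≡6), b=17^1·(≡14) mod 17; (6|17)=-1, (14|17)=-1; (−1)^{1·1·8}·(-1)^1·(-1)^1 = +1.
(-4862, -374 / ℚ) ramifies at {2, ∞}: a division algebra.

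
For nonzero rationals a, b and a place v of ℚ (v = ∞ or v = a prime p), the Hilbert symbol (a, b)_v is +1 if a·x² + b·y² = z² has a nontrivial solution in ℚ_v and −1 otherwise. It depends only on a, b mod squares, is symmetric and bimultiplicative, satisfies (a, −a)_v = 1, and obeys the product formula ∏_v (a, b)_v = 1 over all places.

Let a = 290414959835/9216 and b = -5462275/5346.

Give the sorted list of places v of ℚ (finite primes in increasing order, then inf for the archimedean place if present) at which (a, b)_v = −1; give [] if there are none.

Mod squares: a ≡ 35, b ≡ -6006. Check v ∈ {∞, 2, 3, 5, 7, 11, 13}.
v=5: a=5^1·(≡2), b=5^2·(≡4) mod 5; (2|5)=-1, (4|5)=+1; (−1)^{1·2·2}·(-1)^2·(+1)^1 = +1.
v=11: a=11^2·(≡7), b=11^-1·(≡3) mod 11; (7|11)=-1, (3|11)=+1; (−1)^{2·-1·5}·(-1)^-1·(+1)^2 = -1.
v=∞: 35 > 0 and -6006 < 0  ⇒  (a,b)_∞ = +1.
v=7: a=7^5·(≡6), b=7^5·(≡5) mod 7; (6|7)=-1, (5|7)=-1; (−1)^{5·5·3}·(-1)^5·(-1)^5 = -1.
v=13: a=13^4·(≡1), b=13^1·(≡8) mod 13; (1|13)=+1, (8|13)=-1; (−1)^{4·1·6}·(+1)^1·(-1)^4 = +1.
v=2: v_2(a)=-10, v_2(b)=-1; units ≡ 3, 5 (mod 8); ε·ε+αω+βω = 1·0+-10·1+-1·1 ≡ 1  ⇒  (a,b)_2 = -1.
v=3: a=3^-2·(≡2), b=3^-5·(≡2) mod 3; (2|3)=-1, (2|3)=-1; (−1)^{-2·-5·1}·(-1)^-5·(-1)^-2 = -1.
|Ram(35, -6006)| = 4, even; anisotropic at {2, 3, 7, 11}.

[2, 3, 7, 11]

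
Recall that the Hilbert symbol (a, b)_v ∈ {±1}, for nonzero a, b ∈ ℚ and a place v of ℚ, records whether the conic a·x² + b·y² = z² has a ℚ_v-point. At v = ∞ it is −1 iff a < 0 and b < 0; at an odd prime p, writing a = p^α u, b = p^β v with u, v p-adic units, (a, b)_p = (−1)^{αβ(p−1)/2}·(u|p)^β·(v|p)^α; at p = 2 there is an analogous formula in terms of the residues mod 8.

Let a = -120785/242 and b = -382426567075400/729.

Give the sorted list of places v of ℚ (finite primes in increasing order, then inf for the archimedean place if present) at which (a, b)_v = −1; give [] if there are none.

[2, 19, 31, inf]

(a, b) ≡ (-4930, -43586) mod (ℚ^×)²; places V = {2, 3, 5, 7, 11, 17, 19, 29, 31, 37, ∞}.
(a,b)_2: α=-1, β=3; u≡7, v≡7 (mod 8); ε(u)ε(v)=1·1, αω(v)=-1·0, βω(u)=3·0; sum ≡ 1  ⇒  -1.
(a,b)_31: α=0, u≡17; β=1, v≡25 (mod 31); (17|31)=-1, (25|31)=+1; sign (−1)^0·-1^1·+1^0 = -1.
(a,b)_17: α=1, u≡13; β=2, v≡13 (mod 17); (13|17)=+1, (13|17)=+1; sign (−1)^0·+1^2·+1^1 = +1.
(a,b)_5: α=1, u≡4; β=2, v≡1 (mod 5); (4|5)=+1, (1|5)=+1; sign (−1)^0·+1^2·+1^1 = +1.
(a,b)_37: α=0, u≡1; β=1, v≡31 (mod 37); (1|37)=+1, (31|37)=-1; sign (−1)^0·+1^1·-1^0 = +1.
(a,b)_29: α=1, u≡4; β=2, v≡23 (mod 29); (4|29)=+1, (23|29)=+1; sign (−1)^0·+1^2·+1^1 = +1.
(a,b)_19: α=0, u≡8; β=3, v≡9 (mod 19); (8|19)=-1, (9|19)=+1; sign (−1)^0·-1^3·+1^0 = -1.
(a,b)_3: α=0, u≡2; β=-6, v≡1 (mod 3); (2|3)=-1, (1|3)=+1; sign (−1)^0·-1^-6·+1^0 = +1.
(a,b)_∞: sgn(-4930)=−, sgn(-43586)=−, so -1.
(a,b)_7: α=2, u≡5; β=0, v≡6 (mod 7); (5|7)=-1, (6|7)=-1; sign (−1)^0·-1^0·-1^2 = +1.
(a,b)_11: α=-2, u≡3; β=0, v≡7 (mod 11); (3|11)=+1, (7|11)=-1; sign (−1)^0·+1^0·-1^-2 = +1.
(-4930, -43586 / ℚ) ramifies at {2, 19, 31, ∞}: a division algebra.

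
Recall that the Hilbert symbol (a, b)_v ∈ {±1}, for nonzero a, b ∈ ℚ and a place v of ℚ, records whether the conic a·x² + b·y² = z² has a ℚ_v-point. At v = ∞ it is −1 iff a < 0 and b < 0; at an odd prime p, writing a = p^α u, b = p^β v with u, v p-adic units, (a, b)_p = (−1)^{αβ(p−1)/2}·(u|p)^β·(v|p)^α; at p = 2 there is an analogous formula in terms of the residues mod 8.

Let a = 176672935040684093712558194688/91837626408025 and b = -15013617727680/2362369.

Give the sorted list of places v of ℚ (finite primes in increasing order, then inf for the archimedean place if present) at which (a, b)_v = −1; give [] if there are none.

[5, 11, 19, 47]

(a, b) ≡ (1927, -32395) mod (ℚ^×)²; places V = {2, 3, 5, 11, 13, 19, 23, 29, 31, 41, 43, 47, 53, ∞}.
(a,b)_2: α=18, β=6; u≡7, v≡5 (mod 8); ε(u)ε(v)=1·0, αω(v)=18·1, βω(u)=6·0; sum ≡ 0  ⇒  +1.
(a,b)_5: α=-2, u≡3; β=1, v≡1 (mod 5); (3|5)=-1, (1|5)=+1; sign (−1)^0·-1^1·+1^-2 = -1.
(a,b)_3: α=10, u≡1; β=4, v≡2 (mod 3); (1|3)=+1, (2|3)=-1; sign (−1)^0·+1^4·-1^10 = +1.
(a,b)_31: α=2, u≡25; β=1, v≡2 (mod 31); (25|31)=+1, (2|31)=+1; sign (−1)^0·+1^1·+1^2 = +1.
(a,b)_47: α=1, u≡38; β=0, v≡41 (mod 47); (38|47)=-1, (41|47)=-1; sign (−1)^0·-1^0·-1^1 = -1.
(a,b)_∞: sgn(1927)=+, sgn(-32395)=−, so +1.
(a,b)_23: α=4, u≡9; β=2, v≡8 (mod 23); (9|23)=+1, (8|23)=+1; sign (−1)^0·+1^2·+1^4 = +1.
(a,b)_53: α=-2, u≡35; β=-2, v≡20 (mod 53); (35|53)=-1, (20|53)=-1; sign (−1)^0·-1^-2·-1^-2 = +1.
(a,b)_11: α=0, u≡7; β=1, v≡4 (mod 11); (7|11)=-1, (4|11)=+1; sign (−1)^0·-1^1·+1^0 = -1.
(a,b)_13: α=2, u≡12; β=2, v≡10 (mod 13); (12|13)=+1, (10|13)=+1; sign (−1)^0·+1^2·+1^2 = +1.
(a,b)_29: α=-4, u≡28; β=-2, v≡21 (mod 29); (28|29)=+1, (21|29)=-1; sign (−1)^0·+1^-2·-1^-4 = +1.
(a,b)_41: α=1, u≡34; β=0, v≡25 (mod 41); (34|41)=-1, (25|41)=+1; sign (−1)^0·-1^0·+1^1 = +1.
(a,b)_19: α=4, u≡18; β=1, v≡6 (mod 19); (18|19)=-1, (6|19)=+1; sign (−1)^0·-1^1·+1^4 = -1.
(a,b)_43: α=-2, u≡41; β=0, v≡20 (mod 43); (41|43)=+1, (20|43)=-1; sign (−1)^0·+1^0·-1^-2 = +1.
Ram(1927, -32395) = {5, 11, 19, 47}; no ℚ_5-point on the conic.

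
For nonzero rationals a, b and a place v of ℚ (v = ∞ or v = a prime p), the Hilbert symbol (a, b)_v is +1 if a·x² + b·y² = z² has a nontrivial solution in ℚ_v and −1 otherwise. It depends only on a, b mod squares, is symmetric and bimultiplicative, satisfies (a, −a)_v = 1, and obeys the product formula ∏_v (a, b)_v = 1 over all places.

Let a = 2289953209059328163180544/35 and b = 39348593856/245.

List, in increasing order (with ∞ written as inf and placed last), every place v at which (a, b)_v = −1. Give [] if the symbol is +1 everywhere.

(a, b) ≡ (51765, 1181895) mod (ℚ^×)²; places V = {2, 3, 5, 7, 11, 13, 17, 19, 29, ∞}.
(a,b)_17: α=5, u≡16; β=2, v≡9 (mod 17); (16|17)=+1, (9|17)=+1; sign (−1)^0·+1^2·+1^5 = +1.
(a,b)_7: α=-1, u≡3; β=-2, v≡1 (mod 7); (3|7)=-1, (1|7)=+1; sign (−1)^0·-1^-2·+1^-1 = +1.
(a,b)_13: α=2, u≡12; β=1, v≡11 (mod 13); (12|13)=+1, (11|13)=-1; sign (−1)^0·+1^1·-1^2 = +1.
(a,b)_11: α=2, u≡2; β=1, v≡2 (mod 11); (2|11)=-1, (2|11)=-1; sign (−1)^0·-1^1·-1^2 = -1.
(a,b)_2: α=12, β=6; u≡5, v≡7 (mod 8); ε(u)ε(v)=0·1, αω(v)=12·0, βω(u)=6·1; sum ≡ 0  ⇒  +1.
(a,b)_19: α=2, u≡1; β=1, v≡10 (mod 19); (1|19)=+1, (10|19)=-1; sign (−1)^0·+1^1·-1^2 = +1.
(a,b)_29: α=3, u≡22; β=1, v≡14 (mod 29); (22|29)=+1, (14|29)=-1; sign (−1)^0·+1^1·-1^3 = -1.
(a,b)_3: α=7, u≡2; β=3, v≡2 (mod 3); (2|3)=-1, (2|3)=-1; sign (−1)^1·-1^3·-1^7 = -1.
(a,b)_∞: sgn(51765)=+, sgn(1181895)=+, so +1.
(a,b)_5: α=-1, u≡2; β=-1, v≡4 (mod 5); (2|5)=-1, (4|5)=+1; sign (−1)^0·-1^-1·+1^-1 = -1.
Ram(51765, 1181895) = {3, 5, 11, 29}; no ℚ_3-point on the conic.

[3, 5, 11, 29]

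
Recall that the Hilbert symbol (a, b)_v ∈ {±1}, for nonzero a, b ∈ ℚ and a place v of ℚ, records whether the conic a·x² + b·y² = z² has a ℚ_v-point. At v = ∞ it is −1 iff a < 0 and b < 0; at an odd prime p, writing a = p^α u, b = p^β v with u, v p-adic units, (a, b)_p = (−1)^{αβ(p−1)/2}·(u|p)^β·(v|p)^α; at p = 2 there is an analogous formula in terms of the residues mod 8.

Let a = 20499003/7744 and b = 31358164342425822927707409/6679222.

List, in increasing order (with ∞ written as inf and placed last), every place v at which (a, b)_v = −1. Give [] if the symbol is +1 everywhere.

(a, b) ≡ (46483, 16896849398) mod (ℚ^×)²; places V = {2, 3, 7, 11, 13, 19, 23, 29, 31, 41, 43, 47, ∞}.
(a,b)_31: α=0, u≡25; β=1, v≡10 (mod 31); (25|31)=+1, (10|31)=+1; sign (−1)^0·+1^1·+1^0 = +1.
(a,b)_13: α=0, u≡2; β=1, v≡7 (mod 13); (2|13)=-1, (7|13)=-1; sign (−1)^0·-1^1·-1^0 = -1.
(a,b)_47: α=1, u≡1; β=3, v≡1 (mod 47); (1|47)=+1, (1|47)=+1; sign (−1)^1·+1^3·+1^1 = -1.
(a,b)_29: α=0, u≡5; β=-2, v≡7 (mod 29); (5|29)=+1, (7|29)=+1; sign (−1)^0·+1^-2·+1^0 = +1.
(a,b)_41: α=0, u≡19; β=1, v≡12 (mod 41); (19|41)=-1, (12|41)=-1; sign (−1)^0·-1^1·-1^0 = -1.
(a,b)_∞: sgn(46483)=+, sgn(16896849398)=+, so +1.
(a,b)_2: α=-6, β=-1; u≡3, v≡3 (mod 8); ε(u)ε(v)=1·1, αω(v)=-6·1, βω(u)=-1·1; sum ≡ 0  ⇒  +1.
(a,b)_43: α=1, u≡38; β=3, v≡27 (mod 43); (38|43)=+1, (27|43)=-1; sign (−1)^1·+1^3·-1^1 = +1.
(a,b)_11: α=-2, u≡7; β=-1, v≡1 (mod 11); (7|11)=-1, (1|11)=+1; sign (−1)^0·-1^-1·+1^-2 = -1.
(a,b)_23: α=1, u≡5; β=5, v≡3 (mod 23); (5|23)=-1, (3|23)=+1; sign (−1)^1·-1^5·+1^1 = +1.
(a,b)_3: α=2, u≡1; β=6, v≡2 (mod 3); (1|3)=+1, (2|3)=-1; sign (−1)^0·+1^6·-1^2 = +1.
(a,b)_7: α=2, u≡3; β=2, v≡4 (mod 7); (3|7)=-1, (4|7)=+1; sign (−1)^0·-1^2·+1^2 = +1.
(a,b)_19: α=0, u≡5; β=-2, v≡6 (mod 19); (5|19)=+1, (6|19)=+1; sign (−1)^0·+1^-2·+1^0 = +1.
(46483, 16896849398 / ℚ) ramifies at {11, 13, 41, 47}: a division algebra.

[11, 13, 41, 47]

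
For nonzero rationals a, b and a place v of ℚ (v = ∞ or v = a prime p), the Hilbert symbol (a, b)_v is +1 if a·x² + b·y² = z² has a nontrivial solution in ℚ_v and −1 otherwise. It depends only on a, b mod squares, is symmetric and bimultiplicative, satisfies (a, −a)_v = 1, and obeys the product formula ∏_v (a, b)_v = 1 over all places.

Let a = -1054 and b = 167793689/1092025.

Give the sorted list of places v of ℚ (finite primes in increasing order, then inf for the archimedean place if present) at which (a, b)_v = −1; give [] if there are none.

(a, b) ≡ (-1054, 41) mod (ℚ^×)²; places V = {2, 5, 7, 11, 17, 19, 31, 41, ∞}.
(a,b)_∞: sgn(-1054)=−, sgn(41)=+, so +1.
(a,b)_31: α=1, u≡28; β=0, v≡19 (mod 31); (28|31)=+1, (19|31)=+1; sign (−1)^0·+1^0·+1^1 = +1.
(a,b)_19: α=0, u≡10; β=-2, v≡18 (mod 19); (10|19)=-1, (18|19)=-1; sign (−1)^0·-1^-2·-1^0 = +1.
(a,b)_17: α=1, u≡6; β=4, v≡12 (mod 17); (6|17)=-1, (12|17)=-1; sign (−1)^0·-1^4·-1^1 = -1.
(a,b)_5: α=0, u≡1; β=-2, v≡4 (mod 5); (1|5)=+1, (4|5)=+1; sign (−1)^0·+1^-2·+1^0 = +1.
(a,b)_11: α=0, u≡2; β=-2, v≡6 (mod 11); (2|11)=-1, (6|11)=-1; sign (−1)^0·-1^-2·-1^0 = +1.
(a,b)_7: α=0, u≡3; β=2, v≡6 (mod 7); (3|7)=-1, (6|7)=-1; sign (−1)^0·-1^2·-1^0 = +1.
(a,b)_41: α=0, u≡12; β=1, v≡5 (mod 41); (12|41)=-1, (5|41)=+1; sign (−1)^0·-1^1·+1^0 = -1.
(a,b)_2: α=1, β=0; u≡1, v≡1 (mod 8); ε(u)ε(v)=0·0, αω(v)=1·0, βω(u)=0·0; sum ≡ 0  ⇒  +1.
Ram(-1054, 41) = {17, 41}; no ℚ_17-point on the conic.

[17, 41]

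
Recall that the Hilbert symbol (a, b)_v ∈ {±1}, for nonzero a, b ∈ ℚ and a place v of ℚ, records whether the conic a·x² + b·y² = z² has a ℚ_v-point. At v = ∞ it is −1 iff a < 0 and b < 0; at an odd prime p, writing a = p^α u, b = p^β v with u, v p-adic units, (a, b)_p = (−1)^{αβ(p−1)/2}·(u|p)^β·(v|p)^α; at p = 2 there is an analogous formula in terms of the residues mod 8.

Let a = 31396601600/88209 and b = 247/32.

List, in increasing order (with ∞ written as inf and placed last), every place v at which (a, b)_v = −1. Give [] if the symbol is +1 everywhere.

(a, b) ≡ (4905719, 494) mod (ℚ^×)²; places V = {2, 3, 5, 7, 11, 13, 19, 31, 37, 47, ∞}.
(a,b)_7: α=1, u≡5; β=0, v≡4 (mod 7); (5|7)=-1, (4|7)=+1; sign (−1)^0·-1^0·+1^1 = +1.
(a,b)_2: α=8, β=-5; u≡7, v≡7 (mod 8); ε(u)ε(v)=1·1, αω(v)=8·0, βω(u)=-5·0; sum ≡ 1  ⇒  -1.
(a,b)_13: α=1, u≡12; β=1, v≡1 (mod 13); (12|13)=+1, (1|13)=+1; sign (−1)^0·+1^1·+1^1 = +1.
(a,b)_5: α=2, u≡1; β=0, v≡1 (mod 5); (1|5)=+1, (1|5)=+1; sign (−1)^0·+1^0·+1^2 = +1.
(a,b)_19: α=0, u≡10; β=1, v≡1 (mod 19); (10|19)=-1, (1|19)=+1; sign (−1)^0·-1^1·+1^0 = -1.
(a,b)_31: α=1, u≡25; β=0, v≡30 (mod 31); (25|31)=+1, (30|31)=-1; sign (−1)^0·+1^0·-1^1 = -1.
(a,b)_11: α=-2, u≡4; β=0, v≡6 (mod 11); (4|11)=+1, (6|11)=-1; sign (−1)^0·+1^0·-1^-2 = +1.
(a,b)_47: α=1, u≡8; β=0, v≡18 (mod 47); (8|47)=+1, (18|47)=+1; sign (−1)^0·+1^0·+1^1 = +1.
(a,b)_3: α=-6, u≡2; β=0, v≡2 (mod 3); (2|3)=-1, (2|3)=-1; sign (−1)^0·-1^0·-1^-6 = +1.
(a,b)_∞: sgn(4905719)=+, sgn(494)=+, so +1.
(a,b)_37: α=1, u≡21; β=0, v≡32 (mod 37); (21|37)=+1, (32|37)=-1; sign (−1)^0·+1^0·-1^1 = -1.
Ram(4905719, 494) = {2, 19, 31, 37}; no ℚ_2-point on the conic.

[2, 19, 31, 37]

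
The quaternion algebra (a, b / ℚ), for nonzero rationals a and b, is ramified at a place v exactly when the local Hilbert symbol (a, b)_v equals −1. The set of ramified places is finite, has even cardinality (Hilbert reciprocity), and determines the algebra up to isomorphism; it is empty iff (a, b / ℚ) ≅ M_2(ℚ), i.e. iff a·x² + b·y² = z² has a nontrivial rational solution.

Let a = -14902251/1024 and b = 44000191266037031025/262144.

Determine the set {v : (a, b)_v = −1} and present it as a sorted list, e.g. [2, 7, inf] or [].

Mod squares: a ≡ -88179, b ≡ 209. Check v ∈ {∞, 2, 3, 5, 7, 11, 13, 17, 19}.
v=17: a=17^1·(≡9), b=17^2·(≡6) mod 17; (9|17)=+1, (6|17)=-1; (−1)^{1·2·8}·(+1)^2·(-1)^1 = -1.
v=∞: -88179 < 0 and 209 > 0  ⇒  (a,b)_∞ = +1.
v=3: a=3^1·(≡1), b=3^6·(≡2) mod 3; (1|3)=+1, (2|3)=-1; (−1)^{1·6·1}·(+1)^6·(-1)^1 = -1.
v=7: a=7^1·(≡5), b=7^2·(≡6) mod 7; (5|7)=-1, (6|7)=-1; (−1)^{1·2·3}·(-1)^2·(-1)^1 = -1.
v=13: a=13^3·(≡12), b=13^8·(≡4) mod 13; (12|13)=+1, (4|13)=+1; (−1)^{3·8·6}·(+1)^8·(+1)^3 = +1.
v=19: a=19^1·(≡14), b=19^1·(≡6) mod 19; (14|19)=-1, (6|19)=+1; (−1)^{1·1·9}·(-1)^1·(+1)^1 = +1.
v=2: v_2(a)=-10, v_2(b)=-18; units ≡ 5, 1 (mod 8); ε·ε+αω+βω = 0·0+-10·0+-18·1 ≡ 0  ⇒  (a,b)_2 = +1.
v=11: a=11^0·(≡10), b=11^1·(≡2) mod 11; (10|11)=-1, (2|11)=-1; (−1)^{0·1·5}·(-1)^1·(-1)^0 = -1.
v=5: a=5^0·(≡1), b=5^2·(≡4) mod 5; (1|5)=+1, (4|5)=+1; (−1)^{0·2·2}·(+1)^2·(+1)^0 = +1.
Ram(-88179, 209) = {3, 7, 11, 17}; no ℚ_3-point on the conic.

[3, 7, 11, 17]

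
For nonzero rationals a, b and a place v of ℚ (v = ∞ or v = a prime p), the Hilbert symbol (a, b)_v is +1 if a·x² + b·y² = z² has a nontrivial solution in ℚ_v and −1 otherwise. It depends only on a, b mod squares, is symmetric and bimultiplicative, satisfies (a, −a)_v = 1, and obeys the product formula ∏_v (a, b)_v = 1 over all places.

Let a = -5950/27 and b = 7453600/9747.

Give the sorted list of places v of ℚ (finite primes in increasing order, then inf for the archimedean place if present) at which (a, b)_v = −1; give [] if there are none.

Mod squares: a ≡ -714, b ≡ 462. Check v ∈ {∞, 2, 3, 5, 7, 11, 17, 19}.
v=5: a=5^2·(≡1), b=5^2·(≡2) mod 5; (1|5)=+1, (2|5)=-1; (−1)^{2·2·2}·(+1)^2·(-1)^2 = +1.
v=19: a=19^0·(≡2), b=19^-2·(≡16) mod 19; (2|19)=-1, (16|19)=+1; (−1)^{0·-2·9}·(-1)^-2·(+1)^0 = +1.
v=3: a=3^-3·(≡2), b=3^-3·(≡1) mod 3; (2|3)=-1, (1|3)=+1; (−1)^{-3·-3·1}·(-1)^-3·(+1)^-3 = +1.
v=2: v_2(a)=1, v_2(b)=5; units ≡ 3, 7 (mod 8); ε·ε+αω+βω = 1·1+1·0+5·1 ≡ 0  ⇒  (a,b)_2 = +1.
v=7: a=7^1·(≡3), b=7^1·(≡3) mod 7; (3|7)=-1, (3|7)=-1; (−1)^{1·1·3}·(-1)^1·(-1)^1 = -1.
v=∞: -714 < 0 and 462 > 0  ⇒  (a,b)_∞ = +1.
v=17: a=17^1·(≡16), b=17^0·(≡3) mod 17; (16|17)=+1, (3|17)=-1; (−1)^{1·0·8}·(+1)^0·(-1)^1 = -1.
v=11: a=11^0·(≡9), b=11^3·(≡1) mod 11; (9|11)=+1, (1|11)=+1; (−1)^{0·3·5}·(+1)^3·(+1)^0 = +1.
(-714, 462 / ℚ) ramifies at {7, 17}: a division algebra.

[7, 17]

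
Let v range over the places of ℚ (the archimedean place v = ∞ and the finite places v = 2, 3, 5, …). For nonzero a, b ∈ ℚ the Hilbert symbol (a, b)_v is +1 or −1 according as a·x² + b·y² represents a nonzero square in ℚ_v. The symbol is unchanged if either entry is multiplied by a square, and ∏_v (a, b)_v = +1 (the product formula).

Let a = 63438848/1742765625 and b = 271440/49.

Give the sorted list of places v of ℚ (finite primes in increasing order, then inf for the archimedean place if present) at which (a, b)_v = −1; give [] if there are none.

[2, 13]

Mod squares: a ≡ 34, b ≡ 1885. Check v ∈ {∞, 2, 3, 5, 7, 11, 13, 17, 29}.
v=5: a=5^-6·(≡4), b=5^1·(≡2) mod 5; (4|5)=+1, (2|5)=-1; (−1)^{-6·1·2}·(+1)^1·(-1)^-6 = +1.
v=11: a=11^2·(≡4), b=11^0·(≡3) mod 11; (4|11)=+1, (3|11)=+1; (−1)^{2·0·5}·(+1)^0·(+1)^2 = +1.
v=2: v_2(a)=19, v_2(b)=4; units ≡ 1, 5 (mod 8); ε·ε+αω+βω = 0·0+19·1+4·0 ≡ 1  ⇒  (a,b)_2 = -1.
v=29: a=29^0·(≡25), b=29^1·(≡4) mod 29; (25|29)=+1, (4|29)=+1; (−1)^{0·1·14}·(+1)^1·(+1)^0 = +1.
v=17: a=17^-1·(≡9), b=17^0·(≡8) mod 17; (9|17)=+1, (8|17)=+1; (−1)^{-1·0·8}·(+1)^0·(+1)^-1 = +1.
v=7: a=7^0·(≡3), b=7^-2·(≡1) mod 7; (3|7)=-1, (1|7)=+1; (−1)^{0·-2·3}·(-1)^-2·(+1)^0 = +1.
v=3: a=3^-8·(≡1), b=3^2·(≡1) mod 3; (1|3)=+1, (1|3)=+1; (−1)^{-8·2·1}·(+1)^2·(+1)^-8 = +1.
v=13: a=13^0·(≡6), b=13^1·(≡8) mod 13; (6|13)=-1, (8|13)=-1; (−1)^{0·1·6}·(-1)^1·(-1)^0 = -1.
v=∞: 34 > 0 and 1885 > 0  ⇒  (a,b)_∞ = +1.
|Ram(34, 1885)| = 2, even; anisotropic at {2, 13}.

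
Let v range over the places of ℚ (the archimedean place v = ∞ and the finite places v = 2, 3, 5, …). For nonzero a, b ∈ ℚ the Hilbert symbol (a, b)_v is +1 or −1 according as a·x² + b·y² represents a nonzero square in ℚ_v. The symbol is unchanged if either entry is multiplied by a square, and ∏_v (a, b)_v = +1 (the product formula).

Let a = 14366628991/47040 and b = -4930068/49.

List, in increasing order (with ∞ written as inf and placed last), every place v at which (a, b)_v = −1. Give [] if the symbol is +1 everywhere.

(a, b) ≡ (36465, -7293) mod (ℚ^×)²; places V = {2, 3, 5, 7, 11, 13, 17, ∞}.
(a,b)_2: α=-6, β=2; u≡1, v≡3 (mod 8); ε(u)ε(v)=0·1, αω(v)=-6·1, βω(u)=2·0; sum ≡ 0  ⇒  +1.
(a,b)_∞: sgn(36465)=+, sgn(-7293)=−, so +1.
(a,b)_11: α=3, u≡3; β=1, v≡8 (mod 11); (3|11)=+1, (8|11)=-1; sign (−1)^1·+1^1·-1^3 = +1.
(a,b)_5: α=-1, u≡2; β=0, v≡3 (mod 5); (2|5)=-1, (3|5)=-1; sign (−1)^0·-1^0·-1^-1 = -1.
(a,b)_3: α=-1, u≡2; β=1, v≡2 (mod 3); (2|3)=-1, (2|3)=-1; sign (−1)^1·-1^1·-1^-1 = -1.
(a,b)_17: α=3, u≡3; β=1, v≡9 (mod 17); (3|17)=-1, (9|17)=+1; sign (−1)^0·-1^1·+1^3 = -1.
(a,b)_7: α=-2, u≡1; β=-2, v≡4 (mod 7); (1|7)=+1, (4|7)=+1; sign (−1)^0·+1^-2·+1^-2 = +1.
(a,b)_13: α=3, u≡10; β=3, v≡7 (mod 13); (10|13)=+1, (7|13)=-1; sign (−1)^0·+1^3·-1^3 = -1.
|Ram(36465, -7293)| = 4, even; anisotropic at {3, 5, 13, 17}.

[3, 5, 13, 17]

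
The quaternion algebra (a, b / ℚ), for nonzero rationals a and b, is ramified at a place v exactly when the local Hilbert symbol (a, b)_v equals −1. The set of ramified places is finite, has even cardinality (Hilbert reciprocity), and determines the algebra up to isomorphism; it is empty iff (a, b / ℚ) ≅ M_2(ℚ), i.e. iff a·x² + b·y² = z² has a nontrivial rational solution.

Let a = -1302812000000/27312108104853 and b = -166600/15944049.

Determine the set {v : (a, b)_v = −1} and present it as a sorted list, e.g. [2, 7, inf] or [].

[2, 13, 17, inf]

(a, b) ≡ (-299, -34) mod (ℚ^×)²; places V = {2, 3, 5, 7, 11, 13, 17, 23, ∞}.
(a,b)_17: α=2, u≡12; β=1, v≡15 (mod 17); (12|17)=-1, (15|17)=+1; sign (−1)^0·-1^1·+1^2 = -1.
(a,b)_3: α=-4, u≡1; β=-2, v≡2 (mod 3); (1|3)=+1, (2|3)=-1; sign (−1)^0·+1^-2·-1^-4 = +1.
(a,b)_∞: sgn(-299)=−, sgn(-34)=−, so -1.
(a,b)_7: α=2, u≡1; β=2, v≡1 (mod 7); (1|7)=+1, (1|7)=+1; sign (−1)^0·+1^2·+1^2 = +1.
(a,b)_11: α=-10, u≡9; β=-6, v≡8 (mod 11); (9|11)=+1, (8|11)=-1; sign (−1)^0·+1^-6·-1^-10 = +1.
(a,b)_13: α=-1, u≡12; β=0, v≡2 (mod 13); (12|13)=+1, (2|13)=-1; sign (−1)^0·+1^0·-1^-1 = -1.
(a,b)_23: α=1, u≡20; β=0, v≡1 (mod 23); (20|23)=-1, (1|23)=+1; sign (−1)^0·-1^0·+1^1 = +1.
(a,b)_2: α=8, β=3; u≡5, v≡7 (mod 8); ε(u)ε(v)=0·1, αω(v)=8·0, βω(u)=3·1; sum ≡ 1  ⇒  -1.
(a,b)_5: α=6, u≡4; β=2, v≡4 (mod 5); (4|5)=+1, (4|5)=+1; sign (−1)^0·+1^2·+1^6 = +1.
Ram(-299, -34) = {2, 13, 17, ∞}; no ℚ_2-point on the conic.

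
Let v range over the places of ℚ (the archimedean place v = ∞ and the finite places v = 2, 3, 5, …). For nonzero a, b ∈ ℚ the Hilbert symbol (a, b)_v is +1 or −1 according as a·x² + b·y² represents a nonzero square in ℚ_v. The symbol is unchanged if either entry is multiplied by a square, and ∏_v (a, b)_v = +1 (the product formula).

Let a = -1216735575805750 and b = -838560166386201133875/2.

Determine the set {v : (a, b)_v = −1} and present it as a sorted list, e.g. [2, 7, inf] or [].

Mod squares: a ≡ -70, b ≡ -24310. Check v ∈ {∞, 2, 3, 5, 7, 11, 13, 17}.
v=17: a=17^2·(≡16), b=17^3·(≡15) mod 17; (16|17)=+1, (15|17)=+1; (−1)^{2·3·8}·(+1)^3·(+1)^2 = +1.
v=3: a=3^0·(≡2), b=3^4·(≡2) mod 3; (2|3)=-1, (2|3)=-1; (−1)^{0·4·1}·(-1)^4·(-1)^0 = +1.
v=2: v_2(a)=1, v_2(b)=-1; units ≡ 5, 5 (mod 8); ε·ε+αω+βω = 0·0+1·1+-1·1 ≡ 0  ⇒  (a,b)_2 = +1.
v=5: a=5^3·(≡4), b=5^3·(≡2) mod 5; (4|5)=+1, (2|5)=-1; (−1)^{3·3·2}·(+1)^3·(-1)^3 = -1.
v=∞: -70 < 0 and -24310 < 0  ⇒  (a,b)_∞ = -1.
v=11: a=11^2·(≡7), b=11^3·(≡5) mod 11; (7|11)=-1, (5|11)=+1; (−1)^{2·3·5}·(-1)^3·(+1)^2 = -1.
v=7: a=7^7·(≡1), b=7^8·(≡2) mod 7; (1|7)=+1, (2|7)=+1; (−1)^{7·8·3}·(+1)^8·(+1)^7 = +1.
v=13: a=13^2·(≡5), b=13^3·(≡11) mod 13; (5|13)=-1, (11|13)=-1; (−1)^{2·3·6}·(-1)^3·(-1)^2 = -1.
|Ram(-70, -24310)| = 4, even; anisotropic at {5, 11, 13, ∞}.

[5, 11, 13, inf]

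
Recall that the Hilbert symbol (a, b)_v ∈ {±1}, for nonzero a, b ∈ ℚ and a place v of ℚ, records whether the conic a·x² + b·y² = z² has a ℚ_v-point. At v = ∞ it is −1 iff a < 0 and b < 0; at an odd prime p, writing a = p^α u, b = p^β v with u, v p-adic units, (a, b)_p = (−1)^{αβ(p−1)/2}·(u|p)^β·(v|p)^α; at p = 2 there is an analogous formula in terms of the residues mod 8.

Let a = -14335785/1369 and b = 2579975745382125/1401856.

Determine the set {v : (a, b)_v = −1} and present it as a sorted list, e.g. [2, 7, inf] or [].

Mod squares: a ≡ -2185, b ≡ 285. Check v ∈ {∞, 2, 3, 5, 17, 19, 23, 37}.
v=23: a=23^1·(≡10), b=23^2·(≡18) mod 23; (10|23)=-1, (18|23)=+1; (−1)^{1·2·11}·(-1)^2·(+1)^1 = +1.
v=37: a=37^-2·(≡13), b=37^-2·(≡25) mod 37; (13|37)=-1, (25|37)=+1; (−1)^{-2·-2·18}·(-1)^-2·(+1)^-2 = +1.
v=3: a=3^8·(≡2), b=3^9·(≡2) mod 3; (2|3)=-1, (2|3)=-1; (−1)^{8·9·1}·(-1)^9·(-1)^8 = -1.
v=5: a=5^1·(≡2), b=5^3·(≡2) mod 5; (2|5)=-1, (2|5)=-1; (−1)^{1·3·2}·(-1)^3·(-1)^1 = +1.
v=2: v_2(a)=0, v_2(b)=-10; units ≡ 7, 5 (mod 8); ε·ε+αω+βω = 1·0+0·1+-10·0 ≡ 0  ⇒  (a,b)_2 = +1.
v=∞: -2185 < 0 and 285 > 0  ⇒  (a,b)_∞ = +1.
v=19: a=19^1·(≡13), b=19^3·(≡10) mod 19; (13|19)=-1, (10|19)=-1; (−1)^{1·3·9}·(-1)^3·(-1)^1 = -1.
v=17: a=17^0·(≡1), b=17^2·(≡9) mod 17; (1|17)=+1, (9|17)=+1; (−1)^{0·2·8}·(+1)^2·(+1)^0 = +1.
Ram(-2185, 285) = {3, 19}; no ℚ_3-point on the conic.

[3, 19]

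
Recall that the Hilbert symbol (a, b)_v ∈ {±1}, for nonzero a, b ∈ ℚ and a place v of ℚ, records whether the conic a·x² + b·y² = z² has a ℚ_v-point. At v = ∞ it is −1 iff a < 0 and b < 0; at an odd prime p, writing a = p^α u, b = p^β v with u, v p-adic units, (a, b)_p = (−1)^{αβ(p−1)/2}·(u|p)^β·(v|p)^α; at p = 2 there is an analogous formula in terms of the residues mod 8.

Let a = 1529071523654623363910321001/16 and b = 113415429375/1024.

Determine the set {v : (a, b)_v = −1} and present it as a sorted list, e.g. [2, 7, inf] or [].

[19, 23, 29, 43]

Mod squares: a ≡ 947648921, b ≡ 20162743. Check v ∈ {∞, 2, 3, 5, 7, 19, 23, 29, 37, 43, 47}.
v=3: a=3^4·(≡2), b=3^2·(≡1) mod 3; (2|3)=-1, (1|3)=+1; (−1)^{4·2·1}·(-1)^2·(+1)^4 = +1.
v=37: a=37^3·(≡30), b=37^1·(≡9) mod 37; (30|37)=+1, (9|37)=+1; (−1)^{3·1·18}·(+1)^1·(+1)^3 = +1.
v=19: a=19^3·(≡4), b=19^1·(≡5) mod 19; (4|19)=+1, (5|19)=+1; (−1)^{3·1·9}·(+1)^1·(+1)^3 = -1.
v=29: a=29^3·(≡13), b=29^1·(≡17) mod 29; (13|29)=+1, (17|29)=-1; (−1)^{3·1·14}·(+1)^1·(-1)^3 = -1.
v=∞: 947648921 > 0 and 20162743 > 0  ⇒  (a,b)_∞ = +1.
v=2: v_2(a)=-4, v_2(b)=-10; units ≡ 1, 7 (mod 8); ε·ε+αω+βω = 0·1+-4·0+-10·0 ≡ 0  ⇒  (a,b)_2 = +1.
v=5: a=5^0·(≡1), b=5^4·(≡3) mod 5; (1|5)=+1, (3|5)=-1; (−1)^{0·4·2}·(+1)^4·(-1)^0 = +1.
v=43: a=43^3·(≡26), b=43^1·(≡29) mod 43; (26|43)=-1, (29|43)=-1; (−1)^{3·1·21}·(-1)^1·(-1)^3 = -1.
v=47: a=47^1·(≡7), b=47^0·(≡14) mod 47; (7|47)=+1, (14|47)=+1; (−1)^{1·0·23}·(+1)^0·(+1)^1 = +1.
v=7: a=7^2·(≡4), b=7^0·(≡5) mod 7; (4|7)=+1, (5|7)=-1; (−1)^{2·0·3}·(+1)^0·(-1)^2 = +1.
v=23: a=23^3·(≡17), b=23^1·(≡11) mod 23; (17|23)=-1, (11|23)=-1; (−1)^{3·1·11}·(-1)^1·(-1)^3 = -1.
(947648921, 20162743 / ℚ) ramifies at {19, 23, 29, 43}: a division algebra.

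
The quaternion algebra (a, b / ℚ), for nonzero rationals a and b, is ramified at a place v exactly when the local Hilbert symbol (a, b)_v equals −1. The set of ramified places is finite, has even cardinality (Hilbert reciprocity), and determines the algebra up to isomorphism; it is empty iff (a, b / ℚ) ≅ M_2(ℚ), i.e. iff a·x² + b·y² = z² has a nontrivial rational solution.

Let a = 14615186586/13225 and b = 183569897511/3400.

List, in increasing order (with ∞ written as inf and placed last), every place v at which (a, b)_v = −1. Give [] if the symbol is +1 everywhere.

(a, b) ≡ (14586, 1326) mod (ℚ^×)²; places V = {2, 3, 5, 7, 11, 13, 17, 23, ∞}.
(a,b)_∞: sgn(14586)=+, sgn(1326)=+, so +1.
(a,b)_17: α=1, u≡2; β=-1, v≡7 (mod 17); (2|17)=+1, (7|17)=-1; sign (−1)^0·+1^-1·-1^1 = -1.
(a,b)_11: α=3, u≡7; β=4, v≡7 (mod 11); (7|11)=-1, (7|11)=-1; sign (−1)^0·-1^4·-1^3 = -1.
(a,b)_7: α=2, u≡5; β=2, v≡5 (mod 7); (5|7)=-1, (5|7)=-1; sign (−1)^0·-1^2·-1^2 = +1.
(a,b)_3: α=1, u≡2; β=9, v≡1 (mod 3); (2|3)=-1, (1|3)=+1; sign (−1)^1·-1^9·+1^1 = +1.
(a,b)_2: α=1, β=-3; u≡5, v≡7 (mod 8); ε(u)ε(v)=0·1, αω(v)=1·0, βω(u)=-3·1; sum ≡ 1  ⇒  -1.
(a,b)_13: α=3, u≡1; β=1, v≡8 (mod 13); (1|13)=+1, (8|13)=-1; sign (−1)^0·+1^1·-1^3 = -1.
(a,b)_23: α=-2, u≡12; β=0, v≡7 (mod 23); (12|23)=+1, (7|23)=-1; sign (−1)^0·+1^0·-1^-2 = +1.
(a,b)_5: α=-2, u≡4; β=-2, v≡1 (mod 5); (4|5)=+1, (1|5)=+1; sign (−1)^0·+1^-2·+1^-2 = +1.
Ram(14586, 1326) = {2, 11, 13, 17}; no ℚ_2-point on the conic.

[2, 11, 13, 17]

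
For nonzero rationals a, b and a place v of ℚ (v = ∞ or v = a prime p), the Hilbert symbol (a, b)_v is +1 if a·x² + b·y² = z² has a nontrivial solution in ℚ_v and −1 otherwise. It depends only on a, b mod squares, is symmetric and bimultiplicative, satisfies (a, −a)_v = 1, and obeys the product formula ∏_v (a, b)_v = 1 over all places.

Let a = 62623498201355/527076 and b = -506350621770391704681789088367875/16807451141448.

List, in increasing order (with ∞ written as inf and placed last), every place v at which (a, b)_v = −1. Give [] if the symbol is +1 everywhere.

(a, b) ≡ (762755, -5270) mod (ℚ^×)²; places V = {2, 3, 5, 7, 11, 13, 17, 19, 31, 37, 41, ∞}.
(a,b)_31: α=1, u≡21; β=3, v≡10 (mod 31); (21|31)=-1, (10|31)=+1; sign (−1)^1·-1^3·+1^1 = +1.
(a,b)_37: α=1, u≡2; β=2, v≡12 (mod 37); (2|37)=-1, (12|37)=+1; sign (−1)^0·-1^2·+1^1 = +1.
(a,b)_13: α=2, u≡5; β=4, v≡6 (mod 13); (5|13)=-1, (6|13)=-1; sign (−1)^0·-1^4·-1^2 = +1.
(a,b)_19: α=1, u≡9; β=2, v≡2 (mod 19); (9|19)=+1, (2|19)=-1; sign (−1)^0·+1^2·-1^1 = -1.
(a,b)_41: α=2, u≡25; β=4, v≡19 (mod 41); (25|41)=+1, (19|41)=-1; sign (−1)^0·+1^4·-1^2 = +1.
(a,b)_11: α=-4, u≡1; β=-10, v≡6 (mod 11); (1|11)=+1, (6|11)=-1; sign (−1)^0·+1^-10·-1^-4 = +1.
(a,b)_7: α=1, u≡5; β=4, v≡2 (mod 7); (5|7)=-1, (2|7)=+1; sign (−1)^0·-1^4·+1^1 = +1.
(a,b)_2: α=-2, β=-3; u≡3, v≡5 (mod 8); ε(u)ε(v)=1·0, αω(v)=-2·1, βω(u)=-3·1; sum ≡ 1  ⇒  -1.
(a,b)_∞: sgn(762755)=+, sgn(-5270)=−, so +1.
(a,b)_3: α=-2, u≡2; β=-4, v≡1 (mod 3); (2|3)=-1, (1|3)=+1; sign (−1)^0·-1^-4·+1^-2 = +1.
(a,b)_5: α=1, u≡1; β=3, v≡4 (mod 5); (1|5)=+1, (4|5)=+1; sign (−1)^0·+1^3·+1^1 = +1.
(a,b)_17: α=2, u≡4; β=5, v≡13 (mod 17); (4|17)=+1, (13|17)=+1; sign (−1)^0·+1^5·+1^2 = +1.
|Ram(762755, -5270)| = 2, even; anisotropic at {2, 19}.

[2, 19]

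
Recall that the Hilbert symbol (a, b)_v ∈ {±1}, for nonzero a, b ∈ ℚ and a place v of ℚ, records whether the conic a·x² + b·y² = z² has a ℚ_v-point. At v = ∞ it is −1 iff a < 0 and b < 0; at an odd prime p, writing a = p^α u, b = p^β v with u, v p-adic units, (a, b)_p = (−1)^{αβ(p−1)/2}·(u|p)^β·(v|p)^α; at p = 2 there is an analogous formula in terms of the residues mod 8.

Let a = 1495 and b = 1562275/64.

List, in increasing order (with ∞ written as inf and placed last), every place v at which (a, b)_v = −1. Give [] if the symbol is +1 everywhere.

Mod squares: a ≡ 1495, b ≡ 62491. Check v ∈ {∞, 2, 5, 11, 13, 19, 23}.
v=5: a=5^1·(≡4), b=5^2·(≡4) mod 5; (4|5)=+1, (4|5)=+1; (−1)^{1·2·2}·(+1)^2·(+1)^1 = +1.
v=13: a=13^1·(≡11), b=13^1·(≡10) mod 13; (11|13)=-1, (10|13)=+1; (−1)^{1·1·6}·(-1)^1·(+1)^1 = -1.
v=11: a=11^0·(≡10), b=11^1·(≡9) mod 11; (10|11)=-1, (9|11)=+1; (−1)^{0·1·5}·(-1)^1·(+1)^0 = -1.
v=19: a=19^0·(≡13), b=19^1·(≡18) mod 19; (13|19)=-1, (18|19)=-1; (−1)^{0·1·9}·(-1)^1·(-1)^0 = -1.
v=2: v_2(a)=0, v_2(b)=-6; units ≡ 7, 3 (mod 8); ε·ε+αω+βω = 1·1+0·1+-6·0 ≡ 1  ⇒  (a,b)_2 = -1.
v=23: a=23^1·(≡19), b=23^1·(≡8) mod 23; (19|23)=-1, (8|23)=+1; (−1)^{1·1·11}·(-1)^1·(+1)^1 = +1.
v=∞: 1495 > 0 and 62491 > 0  ⇒  (a,b)_∞ = +1.
(1495, 62491 / ℚ) ramifies at {2, 11, 13, 19}: a division algebra.

[2, 11, 13, 19]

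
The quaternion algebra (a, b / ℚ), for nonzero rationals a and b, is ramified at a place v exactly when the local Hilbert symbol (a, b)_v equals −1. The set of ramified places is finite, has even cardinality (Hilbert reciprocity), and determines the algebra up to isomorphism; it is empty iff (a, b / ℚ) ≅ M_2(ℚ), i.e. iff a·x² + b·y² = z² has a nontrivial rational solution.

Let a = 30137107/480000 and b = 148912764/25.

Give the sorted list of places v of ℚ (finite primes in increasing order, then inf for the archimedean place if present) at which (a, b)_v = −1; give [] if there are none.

[7, 13, 17, 23]

Mod squares: a ≡ 15249, b ≡ 6279. Check v ∈ {∞, 2, 3, 5, 7, 11, 13, 17, 23}.
v=∞: 15249 > 0 and 6279 > 0  ⇒  (a,b)_∞ = +1.
v=17: a=17^1·(≡9), b=17^0·(≡5) mod 17; (9|17)=+1, (5|17)=-1; (−1)^{1·0·8}·(+1)^0·(-1)^1 = -1.
v=23: a=23^1·(≡7), b=23^1·(≡7) mod 23; (7|23)=-1, (7|23)=-1; (−1)^{1·1·11}·(-1)^1·(-1)^1 = -1.
v=7: a=7^2·(≡3), b=7^3·(≡2) mod 7; (3|7)=-1, (2|7)=+1; (−1)^{2·3·3}·(-1)^3·(+1)^2 = -1.
v=13: a=13^1·(≡1), b=13^1·(≡5) mod 13; (1|13)=+1, (5|13)=-1; (−1)^{1·1·6}·(+1)^1·(-1)^1 = -1.
v=11: a=11^2·(≡4), b=11^2·(≡5) mod 11; (4|11)=+1, (5|11)=+1; (−1)^{2·2·5}·(+1)^2·(+1)^2 = +1.
v=5: a=5^-4·(≡4), b=5^-2·(≡4) mod 5; (4|5)=+1, (4|5)=+1; (−1)^{-4·-2·2}·(+1)^-2·(+1)^-4 = +1.
v=2: v_2(a)=-8, v_2(b)=2; units ≡ 1, 7 (mod 8); ε·ε+αω+βω = 0·1+-8·0+2·0 ≡ 0  ⇒  (a,b)_2 = +1.
v=3: a=3^-1·(≡1), b=3^1·(≡2) mod 3; (1|3)=+1, (2|3)=-1; (−1)^{-1·1·1}·(+1)^1·(-1)^-1 = +1.
(15249, 6279 / ℚ) ramifies at {7, 13, 17, 23}: a division algebra.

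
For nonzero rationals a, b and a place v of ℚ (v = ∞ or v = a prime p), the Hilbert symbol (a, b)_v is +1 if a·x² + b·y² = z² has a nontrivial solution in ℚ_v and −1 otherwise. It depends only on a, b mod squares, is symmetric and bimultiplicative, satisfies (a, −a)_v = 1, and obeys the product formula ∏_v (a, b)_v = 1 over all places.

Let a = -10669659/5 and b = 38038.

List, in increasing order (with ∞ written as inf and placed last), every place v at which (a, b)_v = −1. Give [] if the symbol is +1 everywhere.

[5, 7, 11, 13]

Mod squares: a ≡ -440895, b ≡ 38038. Check v ∈ {∞, 2, 3, 5, 7, 11, 13, 17, 19}.
v=2: v_2(a)=0, v_2(b)=1; units ≡ 1, 3 (mod 8); ε·ε+αω+βω = 0·1+0·1+1·0 ≡ 0  ⇒  (a,b)_2 = +1.
v=17: a=17^1·(≡6), b=17^0·(≡9) mod 17; (6|17)=-1, (9|17)=+1; (−1)^{1·0·8}·(-1)^0·(+1)^1 = +1.
v=5: a=5^-1·(≡1), b=5^0·(≡3) mod 5; (1|5)=+1, (3|5)=-1; (−1)^{-1·0·2}·(+1)^0·(-1)^-1 = -1.
v=∞: -440895 < 0 and 38038 > 0  ⇒  (a,b)_∞ = +1.
v=13: a=13^1·(≡5), b=13^1·(≡1) mod 13; (5|13)=-1, (1|13)=+1; (−1)^{1·1·6}·(-1)^1·(+1)^1 = -1.
v=19: a=19^1·(≡12), b=19^1·(≡7) mod 19; (12|19)=-1, (7|19)=+1; (−1)^{1·1·9}·(-1)^1·(+1)^1 = +1.
v=7: a=7^1·(≡4), b=7^1·(≡2) mod 7; (4|7)=+1, (2|7)=+1; (−1)^{1·1·3}·(+1)^1·(+1)^1 = -1.
v=3: a=3^1·(≡2), b=3^0·(≡1) mod 3; (2|3)=-1, (1|3)=+1; (−1)^{1·0·1}·(-1)^0·(+1)^1 = +1.
v=11: a=11^2·(≡6), b=11^1·(≡4) mod 11; (6|11)=-1, (4|11)=+1; (−1)^{2·1·5}·(-1)^1·(+1)^2 = -1.
|Ram(-440895, 38038)| = 4, even; anisotropic at {5, 7, 11, 13}.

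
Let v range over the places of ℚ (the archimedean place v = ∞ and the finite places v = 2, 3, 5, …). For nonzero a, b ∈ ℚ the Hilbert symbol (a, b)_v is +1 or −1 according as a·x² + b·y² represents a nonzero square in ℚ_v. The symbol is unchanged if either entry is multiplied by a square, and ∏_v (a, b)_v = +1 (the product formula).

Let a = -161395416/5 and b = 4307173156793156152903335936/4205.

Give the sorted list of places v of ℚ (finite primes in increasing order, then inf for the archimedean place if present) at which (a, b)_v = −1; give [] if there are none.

[2, 13, 17, 23]

(a, b) ≡ (-50830, 559130) mod (ℚ^×)²; places V = {2, 3, 5, 7, 11, 13, 17, 19, 23, 29, ∞}.
(a,b)_5: α=-1, u≡4; β=-1, v≡1 (mod 5); (4|5)=+1, (1|5)=+1; sign (−1)^0·+1^-1·+1^-1 = +1.
(a,b)_23: α=1, u≡17; β=3, v≡14 (mod 23); (17|23)=-1, (14|23)=-1; sign (−1)^1·-1^3·-1^1 = -1.
(a,b)_29: α=0, u≡28; β=-2, v≡11 (mod 29); (28|29)=+1, (11|29)=-1; sign (−1)^0·+1^-2·-1^0 = +1.
(a,b)_2: α=3, β=19; u≡1, v≡5 (mod 8); ε(u)ε(v)=0·0, αω(v)=3·1, βω(u)=19·0; sum ≡ 1  ⇒  -1.
(a,b)_17: α=1, u≡8; β=3, v≡7 (mod 17); (8|17)=+1, (7|17)=-1; sign (−1)^0·+1^3·-1^1 = -1.
(a,b)_7: α=2, u≡2; β=4, v≡3 (mod 7); (2|7)=+1, (3|7)=-1; sign (−1)^0·+1^4·-1^2 = +1.
(a,b)_13: α=1, u≡4; β=3, v≡7 (mod 13); (4|13)=+1, (7|13)=-1; sign (−1)^0·+1^3·-1^1 = -1.
(a,b)_19: α=0, u≡13; β=2, v≡5 (mod 19); (13|19)=-1, (5|19)=+1; sign (−1)^0·-1^2·+1^0 = +1.
(a,b)_3: α=4, u≡2; β=8, v≡2 (mod 3); (2|3)=-1, (2|3)=-1; sign (−1)^0·-1^8·-1^4 = +1.
(a,b)_11: α=0, u≡1; β=1, v≡6 (mod 11); (1|11)=+1, (6|11)=-1; sign (−1)^0·+1^1·-1^0 = +1.
(a,b)_∞: sgn(-50830)=−, sgn(559130)=+, so +1.
Ram(-50830, 559130) = {2, 13, 17, 23}; no ℚ_2-point on the conic.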